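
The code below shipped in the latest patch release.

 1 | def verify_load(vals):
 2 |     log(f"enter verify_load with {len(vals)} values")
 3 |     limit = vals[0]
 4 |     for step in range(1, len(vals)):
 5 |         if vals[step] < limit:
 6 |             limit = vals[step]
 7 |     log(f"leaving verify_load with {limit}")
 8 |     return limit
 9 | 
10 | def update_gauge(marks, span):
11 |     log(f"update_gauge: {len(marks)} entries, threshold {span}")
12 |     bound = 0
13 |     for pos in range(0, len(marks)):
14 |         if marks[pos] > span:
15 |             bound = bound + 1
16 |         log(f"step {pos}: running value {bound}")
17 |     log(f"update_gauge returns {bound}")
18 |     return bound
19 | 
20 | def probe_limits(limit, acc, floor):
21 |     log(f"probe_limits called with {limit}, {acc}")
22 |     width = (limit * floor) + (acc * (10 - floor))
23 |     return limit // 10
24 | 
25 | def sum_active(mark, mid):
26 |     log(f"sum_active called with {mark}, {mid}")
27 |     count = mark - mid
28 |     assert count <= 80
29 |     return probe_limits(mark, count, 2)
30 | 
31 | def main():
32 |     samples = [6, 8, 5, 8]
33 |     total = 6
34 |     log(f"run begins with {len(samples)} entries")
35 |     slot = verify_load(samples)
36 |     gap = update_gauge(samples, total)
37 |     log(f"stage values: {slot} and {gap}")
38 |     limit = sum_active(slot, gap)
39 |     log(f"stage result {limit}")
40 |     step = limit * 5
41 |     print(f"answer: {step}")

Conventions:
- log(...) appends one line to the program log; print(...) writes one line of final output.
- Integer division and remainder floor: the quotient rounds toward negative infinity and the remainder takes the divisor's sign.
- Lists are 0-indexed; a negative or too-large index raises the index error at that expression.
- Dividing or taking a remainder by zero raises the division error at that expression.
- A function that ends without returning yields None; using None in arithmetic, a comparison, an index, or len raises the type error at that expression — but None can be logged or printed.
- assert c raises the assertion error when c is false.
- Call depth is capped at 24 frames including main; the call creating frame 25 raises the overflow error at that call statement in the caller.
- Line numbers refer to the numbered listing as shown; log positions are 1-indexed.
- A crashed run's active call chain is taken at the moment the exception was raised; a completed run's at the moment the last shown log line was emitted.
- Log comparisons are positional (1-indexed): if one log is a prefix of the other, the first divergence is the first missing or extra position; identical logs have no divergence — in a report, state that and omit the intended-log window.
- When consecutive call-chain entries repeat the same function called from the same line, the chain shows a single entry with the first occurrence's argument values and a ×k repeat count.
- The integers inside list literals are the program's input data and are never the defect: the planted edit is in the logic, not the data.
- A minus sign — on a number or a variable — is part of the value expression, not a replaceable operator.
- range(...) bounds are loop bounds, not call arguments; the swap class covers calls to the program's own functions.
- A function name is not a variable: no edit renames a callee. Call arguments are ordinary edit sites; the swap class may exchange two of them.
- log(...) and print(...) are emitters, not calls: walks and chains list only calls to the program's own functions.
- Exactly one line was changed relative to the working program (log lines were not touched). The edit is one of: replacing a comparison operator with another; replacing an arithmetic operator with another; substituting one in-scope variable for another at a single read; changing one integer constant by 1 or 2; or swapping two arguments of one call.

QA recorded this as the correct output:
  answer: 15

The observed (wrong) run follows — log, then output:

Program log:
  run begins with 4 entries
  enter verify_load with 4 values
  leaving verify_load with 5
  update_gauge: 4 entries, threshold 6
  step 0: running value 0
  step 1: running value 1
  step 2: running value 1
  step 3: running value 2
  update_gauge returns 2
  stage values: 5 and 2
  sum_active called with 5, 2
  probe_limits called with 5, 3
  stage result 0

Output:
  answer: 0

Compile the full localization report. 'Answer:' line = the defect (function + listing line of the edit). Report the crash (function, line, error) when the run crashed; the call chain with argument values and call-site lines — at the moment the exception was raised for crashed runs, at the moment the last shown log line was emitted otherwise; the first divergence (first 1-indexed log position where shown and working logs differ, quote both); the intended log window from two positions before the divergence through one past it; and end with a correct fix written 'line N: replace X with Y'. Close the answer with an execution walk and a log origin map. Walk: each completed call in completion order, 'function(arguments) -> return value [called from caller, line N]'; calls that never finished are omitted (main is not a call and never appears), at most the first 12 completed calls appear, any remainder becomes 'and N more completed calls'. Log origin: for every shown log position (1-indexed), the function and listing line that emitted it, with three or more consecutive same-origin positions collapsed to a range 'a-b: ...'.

Answer: the defect is in probe_limits at line 23.
Key fact: The earliest visible damage is log position 13 — 'stage result 0' rather than the intended 'stage result 3'.
Call chain: main.
First divergence: position 13 — the shown line 'stage result 0' should read 'stage result 3'.
Intended log window:
  11: sum_active called with 5, 2
  12: probe_limits called with 5, 3
  13: stage result 3
Execution walk:
  verify_load([6, 8, 5, 8]) -> 5  [called from main, line 35]
  update_gauge([6, 8, 5, 8], 6) -> 2  [called from main, line 36]
  probe_limits(5, 3, 2) -> 0  [called from sum_active, line 29]
  sum_active(5, 2) -> 0  [called from main, line 38]
Log line origins:
  1: logged in main at line 34
  2: logged in verify_load at line 2
  3: logged in verify_load at line 7
  4: logged in update_gauge at line 11
  5-8: logged in update_gauge at line 16
  9: logged in update_gauge at line 17
  10: logged in main at line 37
  11: logged in sum_active at line 26
  12: logged in probe_limits at line 21
  13: logged in main at line 39
A correct fix: line 23: replace `limit` with `width`.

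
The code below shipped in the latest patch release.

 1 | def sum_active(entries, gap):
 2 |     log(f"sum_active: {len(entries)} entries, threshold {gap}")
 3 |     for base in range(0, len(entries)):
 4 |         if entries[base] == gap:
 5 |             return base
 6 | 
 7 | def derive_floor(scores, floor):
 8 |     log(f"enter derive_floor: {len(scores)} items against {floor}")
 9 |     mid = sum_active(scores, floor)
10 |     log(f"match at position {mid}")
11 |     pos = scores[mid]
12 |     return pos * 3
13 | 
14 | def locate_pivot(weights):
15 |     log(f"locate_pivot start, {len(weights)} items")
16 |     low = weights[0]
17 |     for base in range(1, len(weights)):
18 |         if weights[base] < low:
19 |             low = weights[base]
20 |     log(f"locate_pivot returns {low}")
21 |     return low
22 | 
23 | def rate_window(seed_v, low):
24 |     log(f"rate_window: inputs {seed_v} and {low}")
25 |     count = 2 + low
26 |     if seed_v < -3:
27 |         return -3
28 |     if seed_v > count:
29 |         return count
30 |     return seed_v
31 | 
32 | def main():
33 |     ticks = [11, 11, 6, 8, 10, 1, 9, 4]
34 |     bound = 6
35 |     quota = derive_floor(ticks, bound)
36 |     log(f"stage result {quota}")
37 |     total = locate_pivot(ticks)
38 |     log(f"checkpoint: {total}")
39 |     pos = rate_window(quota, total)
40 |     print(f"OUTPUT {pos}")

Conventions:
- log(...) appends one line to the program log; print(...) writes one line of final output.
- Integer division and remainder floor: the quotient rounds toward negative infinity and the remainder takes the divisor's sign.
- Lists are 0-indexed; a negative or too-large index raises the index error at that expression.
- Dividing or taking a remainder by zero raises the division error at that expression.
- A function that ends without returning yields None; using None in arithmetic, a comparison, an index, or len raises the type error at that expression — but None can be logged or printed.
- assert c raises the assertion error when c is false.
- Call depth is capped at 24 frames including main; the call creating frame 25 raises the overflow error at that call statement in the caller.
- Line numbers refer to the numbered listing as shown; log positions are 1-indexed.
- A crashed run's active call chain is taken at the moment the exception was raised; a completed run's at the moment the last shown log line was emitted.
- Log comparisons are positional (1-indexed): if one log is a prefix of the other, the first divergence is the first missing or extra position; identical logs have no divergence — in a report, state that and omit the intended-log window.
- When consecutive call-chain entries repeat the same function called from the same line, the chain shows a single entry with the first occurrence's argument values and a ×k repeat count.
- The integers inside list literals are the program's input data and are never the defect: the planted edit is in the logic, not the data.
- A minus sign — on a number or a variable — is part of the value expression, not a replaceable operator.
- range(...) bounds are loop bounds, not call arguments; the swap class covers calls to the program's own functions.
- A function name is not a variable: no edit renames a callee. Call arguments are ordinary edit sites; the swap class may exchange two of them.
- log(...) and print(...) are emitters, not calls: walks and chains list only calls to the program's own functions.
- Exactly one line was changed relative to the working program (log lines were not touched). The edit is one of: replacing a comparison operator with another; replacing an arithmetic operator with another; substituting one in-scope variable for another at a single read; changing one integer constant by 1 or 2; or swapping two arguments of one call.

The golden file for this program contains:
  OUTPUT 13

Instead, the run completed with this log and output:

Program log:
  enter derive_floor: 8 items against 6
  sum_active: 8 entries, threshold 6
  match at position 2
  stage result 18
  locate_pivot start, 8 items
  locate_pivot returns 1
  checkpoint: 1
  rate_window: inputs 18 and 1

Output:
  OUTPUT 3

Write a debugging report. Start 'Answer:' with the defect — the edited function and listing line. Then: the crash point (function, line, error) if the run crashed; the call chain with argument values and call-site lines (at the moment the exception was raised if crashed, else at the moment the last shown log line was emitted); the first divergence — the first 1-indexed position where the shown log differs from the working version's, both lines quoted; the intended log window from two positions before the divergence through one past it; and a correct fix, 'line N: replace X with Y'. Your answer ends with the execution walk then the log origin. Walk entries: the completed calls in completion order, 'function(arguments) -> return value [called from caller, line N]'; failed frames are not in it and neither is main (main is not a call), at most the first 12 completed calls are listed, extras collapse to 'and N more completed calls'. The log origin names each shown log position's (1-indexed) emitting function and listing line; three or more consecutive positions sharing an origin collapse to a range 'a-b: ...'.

Answer: the defect is in locate_pivot at line 18.
Key observation: At log position 6 the runs split — shown 'locate_pivot returns 1', but the working version logs 'locate_pivot returns 11'.
Call chain: main -> rate_window(18, 1) (called at line 39).
First divergence: position 6 — the shown line 'locate_pivot returns 1' should read 'locate_pivot returns 11'.
Intended log window:
  4: stage result 18
  5: locate_pivot start, 8 items
  6: locate_pivot returns 11
  7: checkpoint: 11
Execution walk:
  sum_active([11, 11, 6, 8, 10, 1, 9, 4], 6) -> 2  [called from derive_floor, line 9]
  derive_floor([11, 11, 6, 8, 10, 1, 9, 4], 6) -> 18  [called from main, line 35]
  locate_pivot([11, 11, 6, 8, 10, 1, 9, 4]) -> 1  [called from main, line 37]
  rate_window(18, 1) -> 3  [called from main, line 39]
Origin of each log line:
  1: logged in derive_floor at line 8
  2: logged in sum_active at line 2
  3: logged in derive_floor at line 10
  4: logged in main at line 36
  5: logged in locate_pivot at line 15
  6: logged in locate_pivot at line 20
  7: logged in main at line 38
  8: logged in rate_window at line 24
A correct fix: line 18: replace `<` with `>`.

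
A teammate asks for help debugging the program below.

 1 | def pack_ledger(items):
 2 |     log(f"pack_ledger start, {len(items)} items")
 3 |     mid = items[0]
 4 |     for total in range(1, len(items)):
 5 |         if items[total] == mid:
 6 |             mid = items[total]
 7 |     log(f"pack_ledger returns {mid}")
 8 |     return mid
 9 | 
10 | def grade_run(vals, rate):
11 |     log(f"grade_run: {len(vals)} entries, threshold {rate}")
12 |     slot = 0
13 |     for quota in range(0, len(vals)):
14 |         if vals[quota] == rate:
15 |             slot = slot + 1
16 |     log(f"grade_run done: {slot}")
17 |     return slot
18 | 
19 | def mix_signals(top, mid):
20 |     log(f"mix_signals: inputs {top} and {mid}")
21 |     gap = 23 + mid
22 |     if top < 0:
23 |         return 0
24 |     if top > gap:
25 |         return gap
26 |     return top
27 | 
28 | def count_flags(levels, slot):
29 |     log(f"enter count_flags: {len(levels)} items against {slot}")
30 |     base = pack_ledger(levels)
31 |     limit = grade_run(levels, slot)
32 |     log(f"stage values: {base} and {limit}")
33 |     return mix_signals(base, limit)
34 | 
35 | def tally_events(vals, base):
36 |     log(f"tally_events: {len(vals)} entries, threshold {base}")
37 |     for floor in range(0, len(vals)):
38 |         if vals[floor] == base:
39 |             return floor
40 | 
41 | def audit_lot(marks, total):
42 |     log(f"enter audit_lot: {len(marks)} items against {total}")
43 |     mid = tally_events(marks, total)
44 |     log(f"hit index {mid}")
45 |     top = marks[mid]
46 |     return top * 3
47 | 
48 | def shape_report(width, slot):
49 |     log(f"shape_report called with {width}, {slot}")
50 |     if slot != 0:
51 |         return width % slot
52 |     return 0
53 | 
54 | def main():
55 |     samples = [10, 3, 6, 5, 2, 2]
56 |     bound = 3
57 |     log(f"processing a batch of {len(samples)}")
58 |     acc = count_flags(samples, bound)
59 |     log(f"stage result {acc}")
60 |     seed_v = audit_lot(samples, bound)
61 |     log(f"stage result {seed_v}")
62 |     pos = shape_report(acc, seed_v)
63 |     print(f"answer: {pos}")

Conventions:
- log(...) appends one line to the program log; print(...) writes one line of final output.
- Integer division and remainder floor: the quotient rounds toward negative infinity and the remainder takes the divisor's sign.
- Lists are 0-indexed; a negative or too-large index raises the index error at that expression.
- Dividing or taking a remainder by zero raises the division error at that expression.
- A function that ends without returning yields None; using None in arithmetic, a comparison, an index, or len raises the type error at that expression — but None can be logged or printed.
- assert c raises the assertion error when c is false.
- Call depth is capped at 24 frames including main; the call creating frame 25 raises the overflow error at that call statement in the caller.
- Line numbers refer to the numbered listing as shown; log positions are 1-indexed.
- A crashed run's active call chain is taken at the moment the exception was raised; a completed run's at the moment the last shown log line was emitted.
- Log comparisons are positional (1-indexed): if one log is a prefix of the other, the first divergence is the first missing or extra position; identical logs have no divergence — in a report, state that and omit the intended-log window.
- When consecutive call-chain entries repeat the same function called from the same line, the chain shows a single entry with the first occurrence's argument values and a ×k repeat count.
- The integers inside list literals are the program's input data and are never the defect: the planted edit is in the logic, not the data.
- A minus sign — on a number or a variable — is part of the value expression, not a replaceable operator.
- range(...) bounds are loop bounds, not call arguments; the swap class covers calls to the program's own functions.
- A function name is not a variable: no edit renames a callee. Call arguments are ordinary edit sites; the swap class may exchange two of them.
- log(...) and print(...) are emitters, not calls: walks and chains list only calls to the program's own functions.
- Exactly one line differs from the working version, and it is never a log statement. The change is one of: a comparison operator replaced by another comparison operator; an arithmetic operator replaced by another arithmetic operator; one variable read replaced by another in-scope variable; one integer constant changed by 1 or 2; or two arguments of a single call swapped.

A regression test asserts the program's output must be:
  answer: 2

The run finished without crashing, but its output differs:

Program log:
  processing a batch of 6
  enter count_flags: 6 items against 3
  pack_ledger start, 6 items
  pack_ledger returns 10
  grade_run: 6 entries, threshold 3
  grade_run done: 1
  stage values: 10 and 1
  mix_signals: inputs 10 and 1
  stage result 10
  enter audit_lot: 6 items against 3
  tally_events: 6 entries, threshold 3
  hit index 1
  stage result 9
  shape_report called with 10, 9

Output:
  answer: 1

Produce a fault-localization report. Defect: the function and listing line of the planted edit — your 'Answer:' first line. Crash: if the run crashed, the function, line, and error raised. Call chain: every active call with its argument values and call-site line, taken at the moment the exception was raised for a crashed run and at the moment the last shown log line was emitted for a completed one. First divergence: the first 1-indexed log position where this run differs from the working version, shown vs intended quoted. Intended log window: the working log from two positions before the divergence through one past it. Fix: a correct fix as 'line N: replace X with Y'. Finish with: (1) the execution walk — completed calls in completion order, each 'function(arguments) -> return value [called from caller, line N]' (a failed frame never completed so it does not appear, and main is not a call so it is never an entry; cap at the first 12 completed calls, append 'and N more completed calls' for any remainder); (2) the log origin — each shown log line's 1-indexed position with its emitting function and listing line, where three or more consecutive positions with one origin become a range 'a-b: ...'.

Answer: the defect is in pack_ledger at line 5.
The tell: Position 4 is the first bad log line: 'pack_ledger returns 10' should read 'pack_ledger returns 2'.
Call chain: main -> shape_report(10, 9) (called at line 62).
First divergence: position 4 — the shown line 'pack_ledger returns 10' should read 'pack_ledger returns 2'.
Intended log window:
  2: enter count_flags: 6 items against 3
  3: pack_ledger start, 6 items
  4: pack_ledger returns 2
  5: grade_run: 6 entries, threshold 3
Execution walk:
  pack_ledger([10, 3, 6, 5, 2, 2]) -> 10  [called from count_flags, line 30]
  grade_run([10, 3, 6, 5, 2, 2], 3) -> 1  [called from count_flags, line 31]
  mix_signals(10, 1) -> 10  [called from count_flags, line 33]
  count_flags([10, 3, 6, 5, 2, 2], 3) -> 10  [called from main, line 58]
  tally_events([10, 3, 6, 5, 2, 2], 3) -> 1  [called from audit_lot, line 43]
  audit_lot([10, 3, 6, 5, 2, 2], 3) -> 9  [called from main, line 60]
  shape_report(10, 9) -> 1  [called from main, line 62]
Log origins:
  1: from main, line 57
  2: from count_flags, line 29
  3: from pack_ledger, line 2
  4: from pack_ledger, line 7
  5: from grade_run, line 11
  6: from grade_run, line 16
  7: from count_flags, line 32
  8: from mix_signals, line 20
  9: from main, line 59
  10: from audit_lot, line 42
  11: from tally_events, line 36
  12: from audit_lot, line 44
  13: from main, line 61
  14: from shape_report, line 49
A correct fix: line 5: replace `==` with `<`.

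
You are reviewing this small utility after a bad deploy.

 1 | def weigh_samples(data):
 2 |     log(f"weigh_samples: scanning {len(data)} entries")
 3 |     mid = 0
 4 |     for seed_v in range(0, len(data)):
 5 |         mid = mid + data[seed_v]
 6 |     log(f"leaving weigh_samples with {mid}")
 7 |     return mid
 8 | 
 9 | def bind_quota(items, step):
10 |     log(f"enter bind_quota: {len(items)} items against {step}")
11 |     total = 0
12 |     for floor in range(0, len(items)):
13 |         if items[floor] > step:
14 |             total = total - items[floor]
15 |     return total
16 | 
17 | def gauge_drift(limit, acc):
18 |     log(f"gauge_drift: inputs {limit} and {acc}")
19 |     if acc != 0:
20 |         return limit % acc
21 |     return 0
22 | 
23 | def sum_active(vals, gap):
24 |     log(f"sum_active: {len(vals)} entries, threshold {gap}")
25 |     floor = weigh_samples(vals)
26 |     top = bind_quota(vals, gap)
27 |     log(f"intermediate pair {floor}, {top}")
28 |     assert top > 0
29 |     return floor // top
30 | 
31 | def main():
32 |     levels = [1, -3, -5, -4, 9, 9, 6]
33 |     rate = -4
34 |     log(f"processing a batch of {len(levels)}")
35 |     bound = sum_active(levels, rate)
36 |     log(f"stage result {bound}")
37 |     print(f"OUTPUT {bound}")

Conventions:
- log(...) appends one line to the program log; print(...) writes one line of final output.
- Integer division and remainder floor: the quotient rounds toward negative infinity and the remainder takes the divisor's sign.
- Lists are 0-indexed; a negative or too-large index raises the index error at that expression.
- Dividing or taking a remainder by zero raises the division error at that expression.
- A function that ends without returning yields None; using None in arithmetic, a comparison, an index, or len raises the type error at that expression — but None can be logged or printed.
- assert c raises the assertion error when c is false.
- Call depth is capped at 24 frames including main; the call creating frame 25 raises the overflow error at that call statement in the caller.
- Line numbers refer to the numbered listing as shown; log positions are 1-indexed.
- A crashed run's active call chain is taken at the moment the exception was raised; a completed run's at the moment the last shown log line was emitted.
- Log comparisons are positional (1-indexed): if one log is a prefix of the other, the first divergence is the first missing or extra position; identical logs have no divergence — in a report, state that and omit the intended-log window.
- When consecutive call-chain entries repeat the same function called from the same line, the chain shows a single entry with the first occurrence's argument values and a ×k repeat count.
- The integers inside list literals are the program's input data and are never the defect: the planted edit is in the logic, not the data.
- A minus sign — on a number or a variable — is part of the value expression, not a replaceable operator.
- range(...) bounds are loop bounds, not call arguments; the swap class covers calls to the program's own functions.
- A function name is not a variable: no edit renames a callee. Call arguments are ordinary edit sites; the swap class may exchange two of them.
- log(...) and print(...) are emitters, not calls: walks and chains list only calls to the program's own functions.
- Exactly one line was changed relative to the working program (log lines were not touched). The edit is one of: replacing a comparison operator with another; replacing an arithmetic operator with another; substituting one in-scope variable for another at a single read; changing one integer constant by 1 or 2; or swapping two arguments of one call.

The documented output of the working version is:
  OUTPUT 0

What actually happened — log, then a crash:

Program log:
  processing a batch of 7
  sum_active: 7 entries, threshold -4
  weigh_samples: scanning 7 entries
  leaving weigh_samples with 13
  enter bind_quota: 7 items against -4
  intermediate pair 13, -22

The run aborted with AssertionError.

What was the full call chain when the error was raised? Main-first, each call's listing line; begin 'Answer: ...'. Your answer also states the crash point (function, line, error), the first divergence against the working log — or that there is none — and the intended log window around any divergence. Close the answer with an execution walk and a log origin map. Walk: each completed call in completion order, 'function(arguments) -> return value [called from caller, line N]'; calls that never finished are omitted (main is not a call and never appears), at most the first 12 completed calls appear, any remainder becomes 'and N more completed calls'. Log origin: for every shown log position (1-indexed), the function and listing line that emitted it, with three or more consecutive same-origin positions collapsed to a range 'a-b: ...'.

Answer: main -> sum_active (called at line 35).
The tell: Everything matches until log position 6, which reads 'intermediate pair 13, -22' in place of 'intermediate pair 13, 22'.
Crash: sum_active, line 28, AssertionError.
First divergence: position 6; shown 'intermediate pair 13, -22' vs intended 'intermediate pair 13, 22'.
Intended log window:
  4: leaving weigh_samples with 13
  5: enter bind_quota: 7 items against -4
  6: intermediate pair 13, 22
  7: stage result 0
Execution walk:
  weigh_samples([1, -3, -5, -4, 9, 9, 6]) -> 13  [called from sum_active, line 25]
  bind_quota([1, -3, -5, -4, 9, 9, 6], -4) -> -22  [called from sum_active, line 26]
Log origins:
  1 — main, line 34
  2 — sum_active, line 24
  3 — weigh_samples, line 2
  4 — weigh_samples, line 6
  5 — bind_quota, line 10
  6 — sum_active, line 27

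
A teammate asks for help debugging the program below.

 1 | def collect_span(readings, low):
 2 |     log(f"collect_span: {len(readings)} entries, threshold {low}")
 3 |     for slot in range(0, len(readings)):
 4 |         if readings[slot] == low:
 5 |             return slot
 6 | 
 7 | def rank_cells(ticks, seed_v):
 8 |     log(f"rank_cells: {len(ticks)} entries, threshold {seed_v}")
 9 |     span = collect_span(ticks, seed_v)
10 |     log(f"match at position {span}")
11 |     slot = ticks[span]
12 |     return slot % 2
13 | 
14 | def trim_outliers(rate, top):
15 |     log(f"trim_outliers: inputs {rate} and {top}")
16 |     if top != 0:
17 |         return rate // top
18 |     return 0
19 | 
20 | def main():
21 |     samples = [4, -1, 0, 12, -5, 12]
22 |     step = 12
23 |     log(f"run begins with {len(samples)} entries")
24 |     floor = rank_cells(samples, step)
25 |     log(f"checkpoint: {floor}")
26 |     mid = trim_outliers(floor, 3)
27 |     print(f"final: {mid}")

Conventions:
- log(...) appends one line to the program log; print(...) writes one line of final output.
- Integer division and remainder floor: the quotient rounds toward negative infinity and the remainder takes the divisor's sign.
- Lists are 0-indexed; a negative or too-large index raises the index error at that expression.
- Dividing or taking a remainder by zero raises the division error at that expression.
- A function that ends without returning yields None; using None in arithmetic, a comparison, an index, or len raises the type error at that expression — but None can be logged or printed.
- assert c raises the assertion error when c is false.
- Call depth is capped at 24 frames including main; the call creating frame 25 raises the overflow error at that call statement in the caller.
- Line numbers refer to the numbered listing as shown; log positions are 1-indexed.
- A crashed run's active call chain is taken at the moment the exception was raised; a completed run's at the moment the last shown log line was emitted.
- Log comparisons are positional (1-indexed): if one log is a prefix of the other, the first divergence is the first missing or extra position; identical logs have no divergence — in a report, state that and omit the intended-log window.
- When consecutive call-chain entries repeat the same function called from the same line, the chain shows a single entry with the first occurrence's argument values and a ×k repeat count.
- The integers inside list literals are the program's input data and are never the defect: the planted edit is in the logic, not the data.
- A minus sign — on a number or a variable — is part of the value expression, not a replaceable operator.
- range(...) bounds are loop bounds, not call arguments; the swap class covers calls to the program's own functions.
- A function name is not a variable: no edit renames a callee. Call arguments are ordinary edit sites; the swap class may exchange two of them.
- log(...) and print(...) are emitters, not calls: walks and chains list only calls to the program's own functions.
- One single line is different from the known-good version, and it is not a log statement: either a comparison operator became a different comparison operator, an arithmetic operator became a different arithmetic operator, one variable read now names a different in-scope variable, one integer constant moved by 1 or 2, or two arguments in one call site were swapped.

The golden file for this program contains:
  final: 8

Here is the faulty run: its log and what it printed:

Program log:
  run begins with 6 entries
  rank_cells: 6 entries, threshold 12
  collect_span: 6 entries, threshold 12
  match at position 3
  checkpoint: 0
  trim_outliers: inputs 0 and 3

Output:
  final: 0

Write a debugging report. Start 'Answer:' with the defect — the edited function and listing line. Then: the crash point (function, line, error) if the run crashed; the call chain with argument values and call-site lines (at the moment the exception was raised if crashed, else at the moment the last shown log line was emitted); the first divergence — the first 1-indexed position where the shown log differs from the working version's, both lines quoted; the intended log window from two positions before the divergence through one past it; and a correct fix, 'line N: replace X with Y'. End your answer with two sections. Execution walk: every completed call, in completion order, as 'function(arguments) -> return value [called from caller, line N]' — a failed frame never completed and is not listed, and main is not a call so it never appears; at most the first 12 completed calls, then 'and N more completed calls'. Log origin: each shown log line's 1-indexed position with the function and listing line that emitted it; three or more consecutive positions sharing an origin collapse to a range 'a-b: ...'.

Answer: the defect is in rank_cells at line 12.
Core observation: At log position 5 the runs split — shown 'checkpoint: 0', but the working version logs 'checkpoint: 24'.
Call chain: main -> trim_outliers(0, 3) (called at line 26).
First divergence: at position 5 the run shows 'checkpoint: 0' where the working version logs 'checkpoint: 24'.
Intended log window:
  3: collect_span: 6 entries, threshold 12
  4: match at position 3
  5: checkpoint: 24
  6: trim_outliers: inputs 24 and 3
Execution walk:
  collect_span([4, -1, 0, 12, -5, 12], 12) -> 3  [called from rank_cells, line 9]
  rank_cells([4, -1, 0, 12, -5, 12], 12) -> 0  [called from main, line 24]
  trim_outliers(0, 3) -> 0  [called from main, line 26]
Log origin:
  1: emitted by main (line 23)
  2: emitted by rank_cells (line 8)
  3: emitted by collect_span (line 2)
  4: emitted by rank_cells (line 10)
  5: emitted by main (line 25)
  6: emitted by trim_outliers (line 15)
A correct fix: line 12: replace `%` with `*`.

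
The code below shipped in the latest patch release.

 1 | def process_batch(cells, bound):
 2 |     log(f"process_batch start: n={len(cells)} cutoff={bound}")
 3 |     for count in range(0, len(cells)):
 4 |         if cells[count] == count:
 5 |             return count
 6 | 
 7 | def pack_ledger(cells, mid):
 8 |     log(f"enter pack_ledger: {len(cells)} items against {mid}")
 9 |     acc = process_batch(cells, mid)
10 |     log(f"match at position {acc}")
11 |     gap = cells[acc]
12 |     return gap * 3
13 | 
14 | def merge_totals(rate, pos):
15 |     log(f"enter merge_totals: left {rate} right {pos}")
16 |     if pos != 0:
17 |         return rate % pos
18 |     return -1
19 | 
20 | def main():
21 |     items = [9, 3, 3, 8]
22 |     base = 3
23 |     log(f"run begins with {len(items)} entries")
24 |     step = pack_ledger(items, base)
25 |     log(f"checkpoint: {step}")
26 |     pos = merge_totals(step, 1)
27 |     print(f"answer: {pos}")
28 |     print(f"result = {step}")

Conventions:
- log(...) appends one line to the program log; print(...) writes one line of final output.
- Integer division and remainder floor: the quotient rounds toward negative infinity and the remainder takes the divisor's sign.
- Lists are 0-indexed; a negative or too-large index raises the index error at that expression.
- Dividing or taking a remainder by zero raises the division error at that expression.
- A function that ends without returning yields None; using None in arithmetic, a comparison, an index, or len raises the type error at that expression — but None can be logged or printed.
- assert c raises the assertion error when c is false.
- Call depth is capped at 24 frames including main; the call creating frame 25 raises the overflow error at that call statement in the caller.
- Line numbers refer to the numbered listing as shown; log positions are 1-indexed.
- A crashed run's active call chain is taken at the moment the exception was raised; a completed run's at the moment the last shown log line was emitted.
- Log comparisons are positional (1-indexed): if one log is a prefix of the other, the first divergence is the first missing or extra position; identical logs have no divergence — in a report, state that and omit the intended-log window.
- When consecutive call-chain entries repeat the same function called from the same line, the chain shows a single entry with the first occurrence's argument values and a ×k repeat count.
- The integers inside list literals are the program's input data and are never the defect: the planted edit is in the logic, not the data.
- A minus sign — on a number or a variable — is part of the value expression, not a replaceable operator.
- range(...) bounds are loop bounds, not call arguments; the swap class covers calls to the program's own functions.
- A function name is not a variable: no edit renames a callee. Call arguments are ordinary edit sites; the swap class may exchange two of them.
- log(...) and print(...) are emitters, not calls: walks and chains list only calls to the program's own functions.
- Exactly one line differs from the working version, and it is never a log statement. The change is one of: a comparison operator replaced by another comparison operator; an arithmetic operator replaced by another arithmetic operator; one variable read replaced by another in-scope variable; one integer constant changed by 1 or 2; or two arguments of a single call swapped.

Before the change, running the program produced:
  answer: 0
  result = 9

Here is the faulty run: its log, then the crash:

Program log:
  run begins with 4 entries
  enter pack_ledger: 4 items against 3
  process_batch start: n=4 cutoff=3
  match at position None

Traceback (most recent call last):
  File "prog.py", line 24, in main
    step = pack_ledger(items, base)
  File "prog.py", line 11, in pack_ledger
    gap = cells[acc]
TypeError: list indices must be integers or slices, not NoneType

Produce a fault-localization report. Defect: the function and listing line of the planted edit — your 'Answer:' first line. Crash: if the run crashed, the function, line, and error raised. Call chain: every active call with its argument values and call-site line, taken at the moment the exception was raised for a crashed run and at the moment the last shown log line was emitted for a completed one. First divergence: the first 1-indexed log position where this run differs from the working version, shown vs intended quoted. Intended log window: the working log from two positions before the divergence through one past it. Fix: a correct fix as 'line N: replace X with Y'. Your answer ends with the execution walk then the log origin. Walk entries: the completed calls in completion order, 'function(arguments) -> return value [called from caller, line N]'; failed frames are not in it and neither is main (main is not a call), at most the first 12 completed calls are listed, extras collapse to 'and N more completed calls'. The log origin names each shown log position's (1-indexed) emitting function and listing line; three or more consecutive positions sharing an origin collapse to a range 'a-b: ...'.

Answer: the defect is in process_batch at line 4.
Core observation: The log first diverges at position 4: the faulty run prints 'match at position None' where the working version prints 'match at position 1'.
Crash: pack_ledger, line 11, TypeError.
Call chain: main -> pack_ledger([9, 3, 3, 8], 3) (called at line 24).
First divergence: position 4; shown 'match at position None' vs intended 'match at position 1'.
Intended log window:
  2: enter pack_ledger: 4 items against 3
  3: process_batch start: n=4 cutoff=3
  4: match at position 1
  5: checkpoint: 9
Execution walk:
  process_batch([9, 3, 3, 8], 3) -> None  [called from pack_ledger, line 9]
Log origin:
  1 — main, line 23
  2 — pack_ledger, line 8
  3 — process_batch, line 2
  4 — pack_ledger, line 10
A correct fix: line 4: replace `cells[count] == count` with `cells[count] == bound`.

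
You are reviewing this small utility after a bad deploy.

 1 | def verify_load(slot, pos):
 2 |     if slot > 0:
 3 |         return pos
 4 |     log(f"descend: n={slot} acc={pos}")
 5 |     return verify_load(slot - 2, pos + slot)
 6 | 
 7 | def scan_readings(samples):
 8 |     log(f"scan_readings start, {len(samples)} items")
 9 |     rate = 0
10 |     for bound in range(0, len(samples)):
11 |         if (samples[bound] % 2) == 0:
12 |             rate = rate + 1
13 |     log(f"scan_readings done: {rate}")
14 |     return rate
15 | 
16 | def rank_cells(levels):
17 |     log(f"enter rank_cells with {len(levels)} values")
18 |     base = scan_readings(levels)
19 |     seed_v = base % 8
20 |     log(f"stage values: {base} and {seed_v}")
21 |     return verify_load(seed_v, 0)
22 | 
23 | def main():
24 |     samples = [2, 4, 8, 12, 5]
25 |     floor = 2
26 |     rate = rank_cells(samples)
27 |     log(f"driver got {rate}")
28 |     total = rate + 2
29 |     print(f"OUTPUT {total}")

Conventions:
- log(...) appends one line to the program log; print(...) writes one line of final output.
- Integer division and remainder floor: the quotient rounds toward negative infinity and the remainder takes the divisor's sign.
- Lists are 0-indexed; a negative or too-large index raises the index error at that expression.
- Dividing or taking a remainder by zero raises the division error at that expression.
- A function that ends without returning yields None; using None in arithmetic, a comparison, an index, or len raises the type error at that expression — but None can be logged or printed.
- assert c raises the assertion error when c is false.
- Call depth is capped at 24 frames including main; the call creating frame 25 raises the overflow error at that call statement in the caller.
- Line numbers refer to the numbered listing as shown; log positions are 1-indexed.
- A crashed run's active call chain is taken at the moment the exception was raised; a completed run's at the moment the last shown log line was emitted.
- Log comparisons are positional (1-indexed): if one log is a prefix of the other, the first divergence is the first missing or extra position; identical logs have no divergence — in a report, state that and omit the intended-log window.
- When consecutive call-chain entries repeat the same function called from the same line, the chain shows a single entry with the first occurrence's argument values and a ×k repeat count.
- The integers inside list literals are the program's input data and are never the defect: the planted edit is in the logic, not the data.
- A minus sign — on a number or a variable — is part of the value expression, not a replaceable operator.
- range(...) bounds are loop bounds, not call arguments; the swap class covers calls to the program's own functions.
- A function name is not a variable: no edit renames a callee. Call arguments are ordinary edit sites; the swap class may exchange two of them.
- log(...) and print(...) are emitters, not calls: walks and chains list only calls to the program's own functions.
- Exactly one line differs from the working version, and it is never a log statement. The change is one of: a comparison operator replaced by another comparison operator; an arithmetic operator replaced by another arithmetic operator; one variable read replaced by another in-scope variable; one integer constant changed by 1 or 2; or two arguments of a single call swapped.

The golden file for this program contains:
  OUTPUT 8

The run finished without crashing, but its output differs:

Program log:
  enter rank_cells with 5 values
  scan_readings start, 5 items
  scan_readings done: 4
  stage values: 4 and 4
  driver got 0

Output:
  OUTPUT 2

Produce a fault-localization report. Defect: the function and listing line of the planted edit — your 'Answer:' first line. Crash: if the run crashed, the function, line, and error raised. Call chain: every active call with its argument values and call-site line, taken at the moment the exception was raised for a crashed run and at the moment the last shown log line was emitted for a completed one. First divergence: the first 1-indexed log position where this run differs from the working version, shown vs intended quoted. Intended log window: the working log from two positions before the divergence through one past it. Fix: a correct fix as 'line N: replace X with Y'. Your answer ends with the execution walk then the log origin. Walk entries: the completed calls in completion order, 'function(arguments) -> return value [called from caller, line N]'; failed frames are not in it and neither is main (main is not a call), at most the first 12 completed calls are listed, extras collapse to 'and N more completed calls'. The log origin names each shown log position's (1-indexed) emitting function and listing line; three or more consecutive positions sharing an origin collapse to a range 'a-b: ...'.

Answer: the defect is in verify_load at line 2.
Core observation: Everything matches until log position 5, which reads 'driver got 0' in place of 'descend: n=4 acc=0'.
Call chain: main.
First divergence: position 5; shown 'driver got 0' vs intended 'descend: n=4 acc=0'.
Intended log window:
  3: scan_readings done: 4
  4: stage values: 4 and 4
  5: descend: n=4 acc=0
  6: descend: n=2 acc=4
Execution walk:
  scan_readings([2, 4, 8, 12, 5]) -> 4  [called from rank_cells, line 18]
  verify_load(4, 0) -> 0  [called from rank_cells, line 21]
  rank_cells([2, 4, 8, 12, 5]) -> 0  [called from main, line 26]
Log origins:
  1: from rank_cells, line 17
  2: from scan_readings, line 8
  3: from scan_readings, line 13
  4: from rank_cells, line 20
  5: from main, line 27
A correct fix: line 2: replace `>` with `<=`.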